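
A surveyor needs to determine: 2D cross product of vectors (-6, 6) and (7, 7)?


u x v = u_x*v_y - u_y*v_x = (-6)*7 - 6*7
= (-42) - 42 = -84

-84


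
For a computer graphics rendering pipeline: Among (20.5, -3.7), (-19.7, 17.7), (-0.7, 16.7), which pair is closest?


d(P0,P1) = 45.5412, d(P0,P2) = 29.4211, d(P1,P2) = 19.0263
Closest: P1 and P2

Closest pair: (-19.7, 17.7) and (-0.7, 16.7), distance = 19.0263


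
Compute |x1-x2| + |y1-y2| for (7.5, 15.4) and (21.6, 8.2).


|7.5-21.6| + |15.4-8.2| = 14.1 + 7.2 = 21.3

21.3


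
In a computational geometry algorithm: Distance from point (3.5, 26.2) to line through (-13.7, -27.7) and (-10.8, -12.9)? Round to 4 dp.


|cross product| = 98.25
|line direction| = sqrt(227.45) = 15.0814
Distance = 98.25/sqrt(227.45) = 6.5146

6.5146


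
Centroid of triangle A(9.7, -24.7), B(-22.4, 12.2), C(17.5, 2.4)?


Centroid = ((x_A+x_B+x_C)/3, (y_A+y_B+y_C)/3)
= ((9.7+(-22.4)+17.5)/3, ((-24.7)+12.2+2.4)/3)
= (1.6, -3.3667)

(1.6, -3.3667)


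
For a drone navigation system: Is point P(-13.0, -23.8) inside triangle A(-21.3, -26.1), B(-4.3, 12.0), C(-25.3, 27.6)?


Cross products: AB x AP = -277.13, BC x BP = 887.52, CA x CP = 454.91
All same sign? no

No, outside


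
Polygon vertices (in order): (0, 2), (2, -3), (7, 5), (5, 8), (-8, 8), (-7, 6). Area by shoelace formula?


Shoelace sum: (0*(-3) - 2*2) + (2*5 - 7*(-3)) + (7*8 - 5*5) + (5*8 - (-8)*8) + ((-8)*6 - (-7)*8) + ((-7)*2 - 0*6)
= 156
Area = |156|/2 = 78

78


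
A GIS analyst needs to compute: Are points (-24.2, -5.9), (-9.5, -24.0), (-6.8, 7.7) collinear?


Cross product: ((-9.5)-(-24.2))*(7.7-(-5.9)) - ((-24)-(-5.9))*((-6.8)-(-24.2))
= 514.86

No, not collinear


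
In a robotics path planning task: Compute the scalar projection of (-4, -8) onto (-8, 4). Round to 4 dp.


u.v = 0, |v| = sqrt(80) = 8.9443
Scalar projection = u.v / |v| = 0 / sqrt(80) = 0

0


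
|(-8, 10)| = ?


|u| = sqrt((-8)^2 + 10^2) = sqrt(164) = 12.8062

12.8062


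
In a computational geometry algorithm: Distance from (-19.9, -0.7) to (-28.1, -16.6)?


dx=-8.2, dy=-15.9
d^2 = (-8.2)^2 + (-15.9)^2 = 320.05
d = sqrt(320.05) = 17.8899

17.8899


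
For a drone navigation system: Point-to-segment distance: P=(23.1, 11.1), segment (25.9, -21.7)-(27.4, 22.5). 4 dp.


Project P onto AB: t = 0.7391 (clamped to [0,1])
Closest point on segment: (27.0086, 10.9674)
Distance: 3.9109

3.9109


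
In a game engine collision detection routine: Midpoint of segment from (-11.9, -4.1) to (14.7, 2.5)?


M = (((-11.9)+14.7)/2, ((-4.1)+2.5)/2)
= (1.4, -0.8)

(1.4, -0.8)


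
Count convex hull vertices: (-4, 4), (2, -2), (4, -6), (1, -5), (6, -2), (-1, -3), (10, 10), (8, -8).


Convex hull vertices (CCW): (-4, 4), (-1, -3), (1, -5), (8, -8), (10, 10)
Count = 5

5


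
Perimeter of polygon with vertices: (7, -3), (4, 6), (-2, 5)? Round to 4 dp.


Sides: (7, -3)->(4, 6): sqrt(90) = 9.486833, (4, 6)->(-2, 5): sqrt(37) = 6.082763, (-2, 5)->(7, -3): sqrt(145) = 12.041595
Sum = 27.611191
Perimeter = 27.6112

27.6112


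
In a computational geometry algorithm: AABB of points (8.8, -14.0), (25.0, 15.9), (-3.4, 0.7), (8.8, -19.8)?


x range: [-3.4, 25]
y range: [-19.8, 15.9]
Bounding box: (-3.4,-19.8) to (25,15.9)

(-3.4,-19.8) to (25,15.9)


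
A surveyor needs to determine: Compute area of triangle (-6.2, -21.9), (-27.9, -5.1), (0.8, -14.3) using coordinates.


Area = |x_A(y_B-y_C) + x_B(y_C-y_A) + x_C(y_A-y_B)|/2
= |(-57.04) + (-212.04) + (-13.44)|/2
= 282.52/2 = 141.26

141.26


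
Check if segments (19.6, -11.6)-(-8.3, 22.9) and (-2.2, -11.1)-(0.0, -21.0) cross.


Cross products: d1=214.72, d2=14.41, d3=738.15, d4=938.46
d1*d2 < 0 and d3*d4 < 0? no

No, they don't intersect


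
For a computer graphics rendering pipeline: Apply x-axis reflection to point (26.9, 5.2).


Reflection over x-axis: (x,y) -> (x,-y)
(26.9, 5.2) -> (26.9, -5.2)

(26.9, -5.2)


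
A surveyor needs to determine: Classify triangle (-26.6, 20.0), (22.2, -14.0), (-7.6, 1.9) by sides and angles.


Side lengths squared: AB^2=3537.44, BC^2=1140.85, CA^2=688.61
Sorted: [688.61, 1140.85, 3537.44]
By sides: Scalene, By angles: Obtuse

Scalene, Obtuse


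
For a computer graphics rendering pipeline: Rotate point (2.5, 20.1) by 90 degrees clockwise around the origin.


90° CW: (x,y) -> (y, -x)
(2.5,20.1) -> (20.1, -2.5)

(20.1, -2.5)


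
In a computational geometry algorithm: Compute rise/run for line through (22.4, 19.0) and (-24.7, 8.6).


slope = (y2-y1)/(x2-x1) = (8.6-19)/((-24.7)-22.4) = (-10.4)/(-47.1) = 0.2208

0.2208


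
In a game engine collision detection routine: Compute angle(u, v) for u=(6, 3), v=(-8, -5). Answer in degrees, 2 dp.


u.v = -63, |u| = sqrt(45) = 6.7082, |v| = sqrt(89) = 9.434
cos(theta) = u.v/(|u||v|) = -63/sqrt(4005) = -0.995495
theta = acos(-0.995495) = 174.56 degrees

174.56 degrees


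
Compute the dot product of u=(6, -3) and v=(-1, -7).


u . v = u_x*v_x + u_y*v_y = 6*(-1) + (-3)*(-7)
= (-6) + 21 = 15

15


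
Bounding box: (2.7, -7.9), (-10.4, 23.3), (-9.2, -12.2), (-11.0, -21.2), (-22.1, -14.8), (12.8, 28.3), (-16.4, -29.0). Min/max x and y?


x range: [-22.1, 12.8]
y range: [-29, 28.3]
Bounding box: (-22.1,-29) to (12.8,28.3)

(-22.1,-29) to (12.8,28.3)


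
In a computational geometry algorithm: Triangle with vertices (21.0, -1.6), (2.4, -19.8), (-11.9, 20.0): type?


Side lengths squared: AB^2=677.2, BC^2=1788.53, CA^2=1548.97
Sorted: [677.2, 1548.97, 1788.53]
By sides: Scalene, By angles: Acute

Scalene, Acute


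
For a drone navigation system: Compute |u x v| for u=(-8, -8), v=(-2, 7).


|u x v| = |(-8)*7 - (-8)*(-2)|
= |(-56) - 16| = 72

72


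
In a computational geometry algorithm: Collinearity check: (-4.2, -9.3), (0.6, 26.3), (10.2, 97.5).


Cross product: (0.6-(-4.2))*(97.5-(-9.3)) - (26.3-(-9.3))*(10.2-(-4.2))
= 0

Yes, collinear


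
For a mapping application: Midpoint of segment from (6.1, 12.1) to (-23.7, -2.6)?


M = ((6.1+(-23.7))/2, (12.1+(-2.6))/2)
= (-8.8, 4.75)

(-8.8, 4.75)


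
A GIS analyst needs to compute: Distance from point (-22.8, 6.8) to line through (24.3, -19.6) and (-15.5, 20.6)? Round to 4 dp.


|cross product| = 842.7
|line direction| = sqrt(3200.08) = 56.5692
Distance = 842.7/sqrt(3200.08) = 14.8968

14.8968


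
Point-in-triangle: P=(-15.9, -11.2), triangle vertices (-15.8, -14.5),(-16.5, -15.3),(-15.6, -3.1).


Cross products: AB x AP = -2.39, BC x BP = -3.63, CA x CP = -1.8
All same sign? yes

Yes, inside


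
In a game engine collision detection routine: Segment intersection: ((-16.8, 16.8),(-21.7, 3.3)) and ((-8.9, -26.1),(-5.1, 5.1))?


Cross products: d1=409.5, d2=511.08, d3=316.86, d4=215.28
d1*d2 < 0 and d3*d4 < 0? no

No, they don't intersect


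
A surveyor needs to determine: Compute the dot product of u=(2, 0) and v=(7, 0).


u . v = u_x*v_x + u_y*v_y = 2*7 + 0*0
= 14 + 0 = 14

14


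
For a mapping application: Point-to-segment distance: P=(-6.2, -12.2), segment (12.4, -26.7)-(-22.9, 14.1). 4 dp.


Project P onto AB: t = 0.4288 (clamped to [0,1])
Closest point on segment: (-2.7374, -9.2041)
Distance: 4.5788

4.5788


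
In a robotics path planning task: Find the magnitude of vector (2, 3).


|u| = sqrt(2^2 + 3^2) = sqrt(13) = 3.6056

3.6056


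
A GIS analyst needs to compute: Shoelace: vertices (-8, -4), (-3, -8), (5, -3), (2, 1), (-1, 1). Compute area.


Shoelace sum: ((-8)*(-8) - (-3)*(-4)) + ((-3)*(-3) - 5*(-8)) + (5*1 - 2*(-3)) + (2*1 - (-1)*1) + ((-1)*(-4) - (-8)*1)
= 127
Area = |127|/2 = 63.5

63.5


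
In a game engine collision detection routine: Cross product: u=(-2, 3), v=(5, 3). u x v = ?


u x v = u_x*v_y - u_y*v_x = (-2)*3 - 3*5
= (-6) - 15 = -21

-21


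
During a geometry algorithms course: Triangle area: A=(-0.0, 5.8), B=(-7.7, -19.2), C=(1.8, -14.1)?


Area = |x_A(y_B-y_C) + x_B(y_C-y_A) + x_C(y_A-y_B)|/2
= |0 + 153.23 + 45|/2
= 198.23/2 = 99.115

99.115


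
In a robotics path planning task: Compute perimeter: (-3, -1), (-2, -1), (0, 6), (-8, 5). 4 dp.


Sides: (-3, -1)->(-2, -1): sqrt(1) = 1, (-2, -1)->(0, 6): sqrt(53) = 7.28011, (0, 6)->(-8, 5): sqrt(65) = 8.062258, (-8, 5)->(-3, -1): sqrt(61) = 7.81025
Sum = 24.152618
Perimeter = 24.1526

24.1526


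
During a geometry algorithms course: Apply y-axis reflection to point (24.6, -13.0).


Reflection over y-axis: (x,y) -> (-x,y)
(24.6, -13) -> (-24.6, -13)

(-24.6, -13)


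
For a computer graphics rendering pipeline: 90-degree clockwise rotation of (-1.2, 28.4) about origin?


90° CW: (x,y) -> (y, -x)
(-1.2,28.4) -> (28.4, 1.2)

(28.4, 1.2)


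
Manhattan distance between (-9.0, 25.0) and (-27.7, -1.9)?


|(-9)-(-27.7)| + |25-(-1.9)| = 18.7 + 26.9 = 45.6

45.6


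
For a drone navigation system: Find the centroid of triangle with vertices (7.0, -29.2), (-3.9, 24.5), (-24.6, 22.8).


Centroid = ((x_A+x_B+x_C)/3, (y_A+y_B+y_C)/3)
= ((7+(-3.9)+(-24.6))/3, ((-29.2)+24.5+22.8)/3)
= (-7.1667, 6.0333)

(-7.1667, 6.0333)


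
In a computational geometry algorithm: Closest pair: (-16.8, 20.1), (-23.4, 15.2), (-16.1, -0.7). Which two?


d(P0,P1) = 8.2201, d(P0,P2) = 20.8118, d(P1,P2) = 17.4957
Closest: P0 and P1

Closest pair: (-16.8, 20.1) and (-23.4, 15.2), distance = 8.2201


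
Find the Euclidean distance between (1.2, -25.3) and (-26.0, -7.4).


dx=-27.2, dy=17.9
d^2 = (-27.2)^2 + 17.9^2 = 1060.25
d = sqrt(1060.25) = 32.5615

32.5615


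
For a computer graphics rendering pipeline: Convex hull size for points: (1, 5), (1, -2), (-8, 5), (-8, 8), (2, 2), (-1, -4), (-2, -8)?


Convex hull vertices (CCW): (-8, 5), (-2, -8), (1, -2), (2, 2), (1, 5), (-8, 8)
Count = 6

6


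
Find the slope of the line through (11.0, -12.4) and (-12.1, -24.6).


slope = (y2-y1)/(x2-x1) = ((-24.6)-(-12.4))/((-12.1)-11) = (-12.2)/(-23.1) = 0.5281

0.5281


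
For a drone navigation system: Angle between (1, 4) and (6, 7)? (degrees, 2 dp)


u.v = 34, |u| = sqrt(17) = 4.1231, |v| = sqrt(85) = 9.2195
cos(theta) = u.v/(|u||v|) = 34/sqrt(1445) = 0.894427
theta = acos(0.894427) = 26.57 degrees

26.57 degrees


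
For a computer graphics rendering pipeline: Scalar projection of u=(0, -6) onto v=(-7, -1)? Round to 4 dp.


u.v = 6, |v| = sqrt(50) = 7.0711
Scalar projection = u.v / |v| = 6 / sqrt(50) = 0.8485

0.8485


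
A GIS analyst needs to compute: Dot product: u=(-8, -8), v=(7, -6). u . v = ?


u . v = u_x*v_x + u_y*v_y = (-8)*7 + (-8)*(-6)
= (-56) + 48 = -8

-8


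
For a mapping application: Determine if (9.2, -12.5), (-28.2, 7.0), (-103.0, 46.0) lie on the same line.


Cross product: ((-28.2)-9.2)*(46-(-12.5)) - (7-(-12.5))*((-103)-9.2)
= 0

Yes, collinear


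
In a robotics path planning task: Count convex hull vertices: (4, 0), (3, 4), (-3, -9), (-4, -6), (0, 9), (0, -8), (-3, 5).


Convex hull vertices (CCW): (-4, -6), (-3, -9), (0, -8), (4, 0), (3, 4), (0, 9), (-3, 5)
Count = 7

7


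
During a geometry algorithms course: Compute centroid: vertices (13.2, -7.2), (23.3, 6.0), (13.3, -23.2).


Centroid = ((x_A+x_B+x_C)/3, (y_A+y_B+y_C)/3)
= ((13.2+23.3+13.3)/3, ((-7.2)+6+(-23.2))/3)
= (16.6, -8.1333)

(16.6, -8.1333)


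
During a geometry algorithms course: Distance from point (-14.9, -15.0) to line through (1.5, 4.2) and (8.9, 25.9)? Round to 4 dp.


|cross product| = 213.8
|line direction| = sqrt(525.65) = 22.9271
Distance = 213.8/sqrt(525.65) = 9.3252

9.3252


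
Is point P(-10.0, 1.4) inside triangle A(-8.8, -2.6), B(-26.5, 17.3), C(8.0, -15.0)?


Cross products: AB x AP = -46.92, BC x BP = -15.6, CA x CP = -52.32
All same sign? yes

Yes, inside


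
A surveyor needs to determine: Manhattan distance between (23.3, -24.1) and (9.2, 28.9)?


|23.3-9.2| + |(-24.1)-28.9| = 14.1 + 53 = 67.1

67.1


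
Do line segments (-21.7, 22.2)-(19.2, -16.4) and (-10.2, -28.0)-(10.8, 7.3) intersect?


Cross products: d1=1460.15, d2=-794.22, d3=-1609.28, d4=645.09
d1*d2 < 0 and d3*d4 < 0? yes

Yes, they intersect


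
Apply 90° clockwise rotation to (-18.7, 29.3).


90° CW: (x,y) -> (y, -x)
(-18.7,29.3) -> (29.3, 18.7)

(29.3, 18.7)


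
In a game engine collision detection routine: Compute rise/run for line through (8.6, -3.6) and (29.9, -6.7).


slope = (y2-y1)/(x2-x1) = ((-6.7)-(-3.6))/(29.9-8.6) = (-3.1)/21.3 = -0.1455

-0.1455


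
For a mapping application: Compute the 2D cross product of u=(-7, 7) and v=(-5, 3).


u x v = u_x*v_y - u_y*v_x = (-7)*3 - 7*(-5)
= (-21) - (-35) = 14

14


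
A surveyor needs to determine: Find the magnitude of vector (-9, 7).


|u| = sqrt((-9)^2 + 7^2) = sqrt(130) = 11.4018

11.4018


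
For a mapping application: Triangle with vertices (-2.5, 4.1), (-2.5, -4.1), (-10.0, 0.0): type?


Side lengths squared: AB^2=67.24, BC^2=73.06, CA^2=73.06
Sorted: [67.24, 73.06, 73.06]
By sides: Isosceles, By angles: Acute

Isosceles, Acute


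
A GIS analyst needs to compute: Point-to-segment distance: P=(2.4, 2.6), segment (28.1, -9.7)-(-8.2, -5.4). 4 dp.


Project P onto AB: t = 0.7378 (clamped to [0,1])
Closest point on segment: (1.3188, -6.5276)
Distance: 9.1914

9.1914


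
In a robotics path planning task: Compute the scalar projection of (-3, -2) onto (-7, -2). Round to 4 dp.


u.v = 25, |v| = sqrt(53) = 7.2801
Scalar projection = u.v / |v| = 25 / sqrt(53) = 3.434

3.434


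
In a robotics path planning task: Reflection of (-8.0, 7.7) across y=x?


Reflection over y=x: (x,y) -> (y,x)
(-8, 7.7) -> (7.7, -8)

(7.7, -8)


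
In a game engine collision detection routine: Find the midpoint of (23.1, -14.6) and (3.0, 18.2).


M = ((23.1+3)/2, ((-14.6)+18.2)/2)
= (13.05, 1.8)

(13.05, 1.8)


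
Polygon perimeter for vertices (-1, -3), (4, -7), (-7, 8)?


Sides: (-1, -3)->(4, -7): sqrt(41) = 6.403124, (4, -7)->(-7, 8): sqrt(346) = 18.601075, (-7, 8)->(-1, -3): sqrt(157) = 12.529964
Sum = 37.534163
Perimeter = 37.5342

37.5342


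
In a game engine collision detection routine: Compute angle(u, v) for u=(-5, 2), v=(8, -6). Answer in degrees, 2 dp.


u.v = -52, |u| = sqrt(29) = 5.3852, |v| = sqrt(100) = 10
cos(theta) = u.v/(|u||v|) = -52/sqrt(2900) = -0.965616
theta = acos(-0.965616) = 164.93 degrees

164.93 degrees


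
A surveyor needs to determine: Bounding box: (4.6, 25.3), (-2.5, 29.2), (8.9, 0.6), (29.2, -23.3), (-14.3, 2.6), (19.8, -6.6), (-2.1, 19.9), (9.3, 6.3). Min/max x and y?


x range: [-14.3, 29.2]
y range: [-23.3, 29.2]
Bounding box: (-14.3,-23.3) to (29.2,29.2)

(-14.3,-23.3) to (29.2,29.2)


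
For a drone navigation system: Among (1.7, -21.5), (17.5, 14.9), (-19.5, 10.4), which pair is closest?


d(P0,P1) = 39.6812, d(P0,P2) = 38.3021, d(P1,P2) = 37.2726
Closest: P1 and P2

Closest pair: (17.5, 14.9) and (-19.5, 10.4), distance = 37.2726


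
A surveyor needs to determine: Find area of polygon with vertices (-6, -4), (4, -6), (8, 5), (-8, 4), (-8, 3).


Shoelace sum: ((-6)*(-6) - 4*(-4)) + (4*5 - 8*(-6)) + (8*4 - (-8)*5) + ((-8)*3 - (-8)*4) + ((-8)*(-4) - (-6)*3)
= 250
Area = |250|/2 = 125

125


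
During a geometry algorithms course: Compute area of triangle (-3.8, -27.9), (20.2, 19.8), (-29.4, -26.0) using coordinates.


Area = |x_A(y_B-y_C) + x_B(y_C-y_A) + x_C(y_A-y_B)|/2
= |(-174.04) + 38.38 + 1402.38|/2
= 1266.72/2 = 633.36

633.36


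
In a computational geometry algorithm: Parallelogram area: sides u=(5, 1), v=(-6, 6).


|u x v| = |5*6 - 1*(-6)|
= |30 - (-6)| = 36

36


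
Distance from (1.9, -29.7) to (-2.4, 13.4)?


dx=-4.3, dy=43.1
d^2 = (-4.3)^2 + 43.1^2 = 1876.1
d = sqrt(1876.1) = 43.314

43.314


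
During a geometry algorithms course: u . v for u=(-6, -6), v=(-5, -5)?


u . v = u_x*v_x + u_y*v_y = (-6)*(-5) + (-6)*(-5)
= 30 + 30 = 60

60


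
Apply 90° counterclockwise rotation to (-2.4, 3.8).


90° CCW: (x,y) -> (-y, x)
(-2.4,3.8) -> (-3.8, -2.4)

(-3.8, -2.4)


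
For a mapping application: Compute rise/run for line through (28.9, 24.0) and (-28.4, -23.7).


slope = (y2-y1)/(x2-x1) = ((-23.7)-24)/((-28.4)-28.9) = (-47.7)/(-57.3) = 0.8325

0.8325


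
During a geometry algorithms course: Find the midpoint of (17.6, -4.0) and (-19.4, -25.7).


M = ((17.6+(-19.4))/2, ((-4)+(-25.7))/2)
= (-0.9, -14.85)

(-0.9, -14.85)


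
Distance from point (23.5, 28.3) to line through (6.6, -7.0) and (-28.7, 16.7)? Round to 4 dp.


|cross product| = 1646.62
|line direction| = sqrt(1807.78) = 42.518
Distance = 1646.62/sqrt(1807.78) = 38.7276

38.7276


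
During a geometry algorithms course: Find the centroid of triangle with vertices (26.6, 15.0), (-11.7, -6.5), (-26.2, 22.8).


Centroid = ((x_A+x_B+x_C)/3, (y_A+y_B+y_C)/3)
= ((26.6+(-11.7)+(-26.2))/3, (15+(-6.5)+22.8)/3)
= (-3.7667, 10.4333)

(-3.7667, 10.4333)


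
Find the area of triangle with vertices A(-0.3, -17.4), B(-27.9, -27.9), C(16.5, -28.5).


Area = |x_A(y_B-y_C) + x_B(y_C-y_A) + x_C(y_A-y_B)|/2
= |(-0.18) + 309.69 + 173.25|/2
= 482.76/2 = 241.38

241.38


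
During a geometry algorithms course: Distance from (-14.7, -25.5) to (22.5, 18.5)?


dx=37.2, dy=44
d^2 = 37.2^2 + 44^2 = 3319.84
d = sqrt(3319.84) = 57.6181

57.6181


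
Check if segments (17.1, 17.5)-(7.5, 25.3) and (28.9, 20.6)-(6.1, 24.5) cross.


Cross products: d1=116.7, d2=-23.7, d3=-121.8, d4=18.6
d1*d2 < 0 and d3*d4 < 0? yes

Yes, they intersect


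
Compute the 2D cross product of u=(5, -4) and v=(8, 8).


u x v = u_x*v_y - u_y*v_x = 5*8 - (-4)*8
= 40 - (-32) = 72

72


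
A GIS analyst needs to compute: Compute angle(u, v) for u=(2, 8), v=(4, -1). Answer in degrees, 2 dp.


u.v = 0, |u| = sqrt(68) = 8.2462, |v| = sqrt(17) = 4.1231
cos(theta) = u.v/(|u||v|) = 0/sqrt(1156) = 0
theta = acos(0) = 90 degrees

90 degrees


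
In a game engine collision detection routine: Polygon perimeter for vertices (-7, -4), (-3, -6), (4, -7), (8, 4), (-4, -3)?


Sides: (-7, -4)->(-3, -6): sqrt(20) = 4.472136, (-3, -6)->(4, -7): sqrt(50) = 7.071068, (4, -7)->(8, 4): sqrt(137) = 11.7047, (8, 4)->(-4, -3): sqrt(193) = 13.892444, (-4, -3)->(-7, -4): sqrt(10) = 3.162278
Sum = 40.302626
Perimeter = 40.3026

40.3026


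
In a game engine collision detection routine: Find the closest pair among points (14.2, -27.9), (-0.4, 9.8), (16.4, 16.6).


d(P0,P1) = 40.4283, d(P0,P2) = 44.5543, d(P1,P2) = 18.124
Closest: P1 and P2

Closest pair: (-0.4, 9.8) and (16.4, 16.6), distance = 18.124


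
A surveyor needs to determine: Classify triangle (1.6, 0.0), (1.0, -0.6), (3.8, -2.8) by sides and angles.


Side lengths squared: AB^2=0.72, BC^2=12.68, CA^2=12.68
Sorted: [0.72, 12.68, 12.68]
By sides: Isosceles, By angles: Acute

Isosceles, Acute


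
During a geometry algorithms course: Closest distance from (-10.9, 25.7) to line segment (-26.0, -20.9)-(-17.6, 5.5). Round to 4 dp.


Project P onto AB: t = 1 (clamped to [0,1])
Closest point on segment: (-17.6, 5.5)
Distance: 21.2822

21.2822


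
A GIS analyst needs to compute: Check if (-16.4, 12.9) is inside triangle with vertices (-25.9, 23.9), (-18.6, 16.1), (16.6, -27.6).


Cross products: AB x AP = -6.2, BC x BP = -16.5, CA x CP = -21.75
All same sign? yes

Yes, inside


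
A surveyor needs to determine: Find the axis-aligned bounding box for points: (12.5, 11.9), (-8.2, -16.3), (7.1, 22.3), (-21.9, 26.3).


x range: [-21.9, 12.5]
y range: [-16.3, 26.3]
Bounding box: (-21.9,-16.3) to (12.5,26.3)

(-21.9,-16.3) to (12.5,26.3)


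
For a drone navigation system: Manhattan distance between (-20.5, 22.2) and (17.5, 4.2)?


|(-20.5)-17.5| + |22.2-4.2| = 38 + 18 = 56

56


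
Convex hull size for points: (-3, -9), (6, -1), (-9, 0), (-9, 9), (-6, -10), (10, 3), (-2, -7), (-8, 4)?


Convex hull vertices (CCW): (-9, 0), (-6, -10), (-3, -9), (6, -1), (10, 3), (-9, 9)
Count = 6

6


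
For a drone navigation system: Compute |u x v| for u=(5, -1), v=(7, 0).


|u x v| = |5*0 - (-1)*7|
= |0 - (-7)| = 7

7


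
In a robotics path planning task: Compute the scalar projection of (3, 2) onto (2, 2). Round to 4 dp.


u.v = 10, |v| = sqrt(8) = 2.8284
Scalar projection = u.v / |v| = 10 / sqrt(8) = 3.5355

3.5355


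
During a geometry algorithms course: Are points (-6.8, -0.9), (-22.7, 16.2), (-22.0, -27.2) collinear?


Cross product: ((-22.7)-(-6.8))*((-27.2)-(-0.9)) - (16.2-(-0.9))*((-22)-(-6.8))
= 678.09

No, not collinear


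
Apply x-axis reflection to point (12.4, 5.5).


Reflection over x-axis: (x,y) -> (x,-y)
(12.4, 5.5) -> (12.4, -5.5)

(12.4, -5.5)


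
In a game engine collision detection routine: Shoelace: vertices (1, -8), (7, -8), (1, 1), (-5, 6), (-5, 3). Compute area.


Shoelace sum: (1*(-8) - 7*(-8)) + (7*1 - 1*(-8)) + (1*6 - (-5)*1) + ((-5)*3 - (-5)*6) + ((-5)*(-8) - 1*3)
= 126
Area = |126|/2 = 63

63


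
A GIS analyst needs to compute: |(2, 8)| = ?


|u| = sqrt(2^2 + 8^2) = sqrt(68) = 8.2462

8.2462


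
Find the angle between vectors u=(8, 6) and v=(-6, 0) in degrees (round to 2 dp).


u.v = -48, |u| = sqrt(100) = 10, |v| = sqrt(36) = 6
cos(theta) = u.v/(|u||v|) = -48/sqrt(3600) = -0.8
theta = acos(-0.8) = 143.13 degrees

143.13 degrees


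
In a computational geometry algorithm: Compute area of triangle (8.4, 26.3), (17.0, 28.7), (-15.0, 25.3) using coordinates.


Area = |x_A(y_B-y_C) + x_B(y_C-y_A) + x_C(y_A-y_B)|/2
= |28.56 + (-17) + 36|/2
= 47.56/2 = 23.78

23.78


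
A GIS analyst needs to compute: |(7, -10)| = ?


|u| = sqrt(7^2 + (-10)^2) = sqrt(149) = 12.2066

12.2066


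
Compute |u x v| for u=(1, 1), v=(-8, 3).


|u x v| = |1*3 - 1*(-8)|
= |3 - (-8)| = 11

11


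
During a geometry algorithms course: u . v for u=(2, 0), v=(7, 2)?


u . v = u_x*v_x + u_y*v_y = 2*7 + 0*2
= 14 + 0 = 14

14


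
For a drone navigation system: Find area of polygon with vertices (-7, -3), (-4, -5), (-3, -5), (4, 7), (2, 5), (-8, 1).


Shoelace sum: ((-7)*(-5) - (-4)*(-3)) + ((-4)*(-5) - (-3)*(-5)) + ((-3)*7 - 4*(-5)) + (4*5 - 2*7) + (2*1 - (-8)*5) + ((-8)*(-3) - (-7)*1)
= 106
Area = |106|/2 = 53

53


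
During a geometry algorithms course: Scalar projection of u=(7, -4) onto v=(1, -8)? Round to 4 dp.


u.v = 39, |v| = sqrt(65) = 8.0623
Scalar projection = u.v / |v| = 39 / sqrt(65) = 4.8374

4.8374


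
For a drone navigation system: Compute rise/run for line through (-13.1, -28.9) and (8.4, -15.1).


slope = (y2-y1)/(x2-x1) = ((-15.1)-(-28.9))/(8.4-(-13.1)) = 13.8/21.5 = 0.6419

0.6419


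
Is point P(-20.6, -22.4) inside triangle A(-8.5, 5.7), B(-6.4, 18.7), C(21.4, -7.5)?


Cross products: AB x AP = 98.29, BC x BP = -1514.62, CA x CP = 999.91
All same sign? no

No, outside


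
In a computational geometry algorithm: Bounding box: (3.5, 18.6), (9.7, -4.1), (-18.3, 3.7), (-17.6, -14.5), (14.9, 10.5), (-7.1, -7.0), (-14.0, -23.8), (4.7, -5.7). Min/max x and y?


x range: [-18.3, 14.9]
y range: [-23.8, 18.6]
Bounding box: (-18.3,-23.8) to (14.9,18.6)

(-18.3,-23.8) to (14.9,18.6)


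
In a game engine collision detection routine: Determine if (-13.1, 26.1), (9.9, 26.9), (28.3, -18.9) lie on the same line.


Cross product: (9.9-(-13.1))*((-18.9)-26.1) - (26.9-26.1)*(28.3-(-13.1))
= -1068.12

No, not collinear


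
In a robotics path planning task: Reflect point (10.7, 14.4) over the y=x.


Reflection over y=x: (x,y) -> (y,x)
(10.7, 14.4) -> (14.4, 10.7)

(14.4, 10.7)


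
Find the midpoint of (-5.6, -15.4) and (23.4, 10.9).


M = (((-5.6)+23.4)/2, ((-15.4)+10.9)/2)
= (8.9, -2.25)

(8.9, -2.25)


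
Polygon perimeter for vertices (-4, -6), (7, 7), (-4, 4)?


Sides: (-4, -6)->(7, 7): sqrt(290) = 17.029386, (7, 7)->(-4, 4): sqrt(130) = 11.401754, (-4, 4)->(-4, -6): sqrt(100) = 10
Sum = 38.43114
Perimeter = 38.4311

38.4311


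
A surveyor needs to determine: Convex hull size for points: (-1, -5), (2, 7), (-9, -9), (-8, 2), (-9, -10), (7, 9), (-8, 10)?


Convex hull vertices (CCW): (-9, -10), (-1, -5), (7, 9), (-8, 10), (-9, -9)
Count = 5

5


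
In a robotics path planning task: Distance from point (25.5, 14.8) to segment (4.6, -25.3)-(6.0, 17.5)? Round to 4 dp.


Project P onto AB: t = 0.9519 (clamped to [0,1])
Closest point on segment: (5.9326, 15.4401)
Distance: 19.5778

19.5778


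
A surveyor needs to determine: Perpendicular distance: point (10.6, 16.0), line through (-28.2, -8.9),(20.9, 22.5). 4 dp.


|cross product| = 4.27
|line direction| = sqrt(3396.77) = 58.2818
Distance = 4.27/sqrt(3396.77) = 0.0733

0.0733


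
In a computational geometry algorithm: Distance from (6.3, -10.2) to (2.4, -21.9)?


dx=-3.9, dy=-11.7
d^2 = (-3.9)^2 + (-11.7)^2 = 152.1
d = sqrt(152.1) = 12.3329

12.3329


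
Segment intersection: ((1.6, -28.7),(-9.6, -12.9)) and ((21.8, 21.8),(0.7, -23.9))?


Cross products: d1=142.41, d2=-702.81, d3=-884.76, d4=-39.54
d1*d2 < 0 and d3*d4 < 0? no

No, they don't intersect


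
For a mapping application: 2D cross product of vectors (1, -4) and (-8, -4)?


u x v = u_x*v_y - u_y*v_x = 1*(-4) - (-4)*(-8)
= (-4) - 32 = -36

-36


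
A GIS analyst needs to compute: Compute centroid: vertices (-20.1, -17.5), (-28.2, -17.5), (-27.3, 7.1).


Centroid = ((x_A+x_B+x_C)/3, (y_A+y_B+y_C)/3)
= (((-20.1)+(-28.2)+(-27.3))/3, ((-17.5)+(-17.5)+7.1)/3)
= (-25.2, -9.3)

(-25.2, -9.3)


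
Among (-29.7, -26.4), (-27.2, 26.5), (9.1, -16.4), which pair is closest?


d(P0,P1) = 52.959, d(P0,P2) = 40.0679, d(P1,P2) = 56.197
Closest: P0 and P2

Closest pair: (-29.7, -26.4) and (9.1, -16.4), distance = 40.0679


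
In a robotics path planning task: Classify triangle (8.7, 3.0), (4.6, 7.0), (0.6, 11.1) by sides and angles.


Side lengths squared: AB^2=32.81, BC^2=32.81, CA^2=131.22
Sorted: [32.81, 32.81, 131.22]
By sides: Isosceles, By angles: Obtuse

Isosceles, Obtuse


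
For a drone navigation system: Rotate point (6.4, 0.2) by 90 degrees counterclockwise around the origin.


90° CCW: (x,y) -> (-y, x)
(6.4,0.2) -> (-0.2, 6.4)

(-0.2, 6.4)


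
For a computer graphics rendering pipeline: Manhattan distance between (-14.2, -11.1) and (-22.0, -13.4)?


|(-14.2)-(-22)| + |(-11.1)-(-13.4)| = 7.8 + 2.3 = 10.1

10.1


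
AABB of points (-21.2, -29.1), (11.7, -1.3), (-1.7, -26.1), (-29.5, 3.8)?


x range: [-29.5, 11.7]
y range: [-29.1, 3.8]
Bounding box: (-29.5,-29.1) to (11.7,3.8)

(-29.5,-29.1) to (11.7,3.8)


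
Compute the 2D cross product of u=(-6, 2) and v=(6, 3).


u x v = u_x*v_y - u_y*v_x = (-6)*3 - 2*6
= (-18) - 12 = -30

-30


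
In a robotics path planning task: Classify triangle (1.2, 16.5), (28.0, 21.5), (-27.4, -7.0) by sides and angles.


Side lengths squared: AB^2=743.24, BC^2=3881.41, CA^2=1370.21
Sorted: [743.24, 1370.21, 3881.41]
By sides: Scalene, By angles: Obtuse

Scalene, Obtuse


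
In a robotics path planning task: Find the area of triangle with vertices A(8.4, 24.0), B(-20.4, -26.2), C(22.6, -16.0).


Area = |x_A(y_B-y_C) + x_B(y_C-y_A) + x_C(y_A-y_B)|/2
= |(-85.68) + 816 + 1134.52|/2
= 1864.84/2 = 932.42

932.42


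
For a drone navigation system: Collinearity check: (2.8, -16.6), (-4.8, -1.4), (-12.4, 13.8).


Cross product: ((-4.8)-2.8)*(13.8-(-16.6)) - ((-1.4)-(-16.6))*((-12.4)-2.8)
= 0

Yes, collinear


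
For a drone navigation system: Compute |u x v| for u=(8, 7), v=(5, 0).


|u x v| = |8*0 - 7*5|
= |0 - 35| = 35

35


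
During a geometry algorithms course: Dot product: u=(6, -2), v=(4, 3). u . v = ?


u . v = u_x*v_x + u_y*v_y = 6*4 + (-2)*3
= 24 + (-6) = 18

18


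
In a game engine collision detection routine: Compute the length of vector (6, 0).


|u| = sqrt(6^2 + 0^2) = sqrt(36) = 6

6


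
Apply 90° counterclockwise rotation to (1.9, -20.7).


90° CCW: (x,y) -> (-y, x)
(1.9,-20.7) -> (20.7, 1.9)

(20.7, 1.9)


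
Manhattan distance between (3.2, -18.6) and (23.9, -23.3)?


|3.2-23.9| + |(-18.6)-(-23.3)| = 20.7 + 4.7 = 25.4

25.4


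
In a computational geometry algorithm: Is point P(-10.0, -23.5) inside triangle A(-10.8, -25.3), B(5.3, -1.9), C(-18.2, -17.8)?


Cross products: AB x AP = 10.26, BC x BP = 264.33, CA x CP = 19.32
All same sign? yes

Yes, inside


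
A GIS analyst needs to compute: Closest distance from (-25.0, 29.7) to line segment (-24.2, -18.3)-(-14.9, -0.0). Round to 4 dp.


Project P onto AB: t = 1 (clamped to [0,1])
Closest point on segment: (-14.9, 0)
Distance: 31.3704

31.3704


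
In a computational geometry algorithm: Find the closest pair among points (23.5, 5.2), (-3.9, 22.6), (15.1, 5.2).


d(P0,P1) = 32.458, d(P0,P2) = 8.4, d(P1,P2) = 25.7635
Closest: P0 and P2

Closest pair: (23.5, 5.2) and (15.1, 5.2), distance = 8.4


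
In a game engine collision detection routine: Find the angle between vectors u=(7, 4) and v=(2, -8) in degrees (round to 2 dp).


u.v = -18, |u| = sqrt(65) = 8.0623, |v| = sqrt(68) = 8.2462
cos(theta) = u.v/(|u||v|) = -18/sqrt(4420) = -0.270746
theta = acos(-0.270746) = 105.71 degrees

105.71 degrees


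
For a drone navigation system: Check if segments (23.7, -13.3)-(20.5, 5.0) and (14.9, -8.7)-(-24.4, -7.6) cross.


Cross products: d1=171.1, d2=-544.57, d3=146.32, d4=861.99
d1*d2 < 0 and d3*d4 < 0? no

No, they don't intersect


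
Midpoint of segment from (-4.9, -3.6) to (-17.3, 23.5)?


M = (((-4.9)+(-17.3))/2, ((-3.6)+23.5)/2)
= (-11.1, 9.95)

(-11.1, 9.95)


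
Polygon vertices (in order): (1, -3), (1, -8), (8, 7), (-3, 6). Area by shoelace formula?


Shoelace sum: (1*(-8) - 1*(-3)) + (1*7 - 8*(-8)) + (8*6 - (-3)*7) + ((-3)*(-3) - 1*6)
= 138
Area = |138|/2 = 69

69


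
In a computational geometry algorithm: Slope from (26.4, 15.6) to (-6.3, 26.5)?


slope = (y2-y1)/(x2-x1) = (26.5-15.6)/((-6.3)-26.4) = 10.9/(-32.7) = -0.3333

-0.3333


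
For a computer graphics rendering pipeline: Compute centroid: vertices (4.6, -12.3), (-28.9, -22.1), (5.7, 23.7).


Centroid = ((x_A+x_B+x_C)/3, (y_A+y_B+y_C)/3)
= ((4.6+(-28.9)+5.7)/3, ((-12.3)+(-22.1)+23.7)/3)
= (-6.2, -3.5667)

(-6.2, -3.5667)


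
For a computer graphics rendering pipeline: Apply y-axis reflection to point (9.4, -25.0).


Reflection over y-axis: (x,y) -> (-x,y)
(9.4, -25) -> (-9.4, -25)

(-9.4, -25)


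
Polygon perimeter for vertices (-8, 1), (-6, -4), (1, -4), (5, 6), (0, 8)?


Sides: (-8, 1)->(-6, -4): sqrt(29) = 5.385165, (-6, -4)->(1, -4): sqrt(49) = 7, (1, -4)->(5, 6): sqrt(116) = 10.77033, (5, 6)->(0, 8): sqrt(29) = 5.385165, (0, 8)->(-8, 1): sqrt(113) = 10.630146
Sum = 39.170806
Perimeter = 39.1708

39.1708


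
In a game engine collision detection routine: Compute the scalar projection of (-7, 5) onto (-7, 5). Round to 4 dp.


u.v = 74, |v| = sqrt(74) = 8.6023
Scalar projection = u.v / |v| = 74 / sqrt(74) = 8.6023

8.6023


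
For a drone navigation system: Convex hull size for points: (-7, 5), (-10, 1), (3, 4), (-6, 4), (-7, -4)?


Convex hull vertices (CCW): (-10, 1), (-7, -4), (3, 4), (-7, 5)
Count = 4

4


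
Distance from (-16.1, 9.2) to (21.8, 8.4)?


dx=37.9, dy=-0.8
d^2 = 37.9^2 + (-0.8)^2 = 1437.05
d = sqrt(1437.05) = 37.9084

37.9084


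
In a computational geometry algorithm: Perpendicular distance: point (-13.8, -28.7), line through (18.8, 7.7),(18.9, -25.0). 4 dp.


|cross product| = 1069.66
|line direction| = sqrt(1069.3) = 32.7002
Distance = 1069.66/sqrt(1069.3) = 32.7112

32.7112


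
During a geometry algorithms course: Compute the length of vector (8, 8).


|u| = sqrt(8^2 + 8^2) = sqrt(128) = 11.3137

11.3137


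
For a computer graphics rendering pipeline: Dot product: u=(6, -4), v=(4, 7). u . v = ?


u . v = u_x*v_x + u_y*v_y = 6*4 + (-4)*7
= 24 + (-28) = -4

-4


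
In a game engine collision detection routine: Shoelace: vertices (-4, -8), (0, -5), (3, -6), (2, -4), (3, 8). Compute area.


Shoelace sum: ((-4)*(-5) - 0*(-8)) + (0*(-6) - 3*(-5)) + (3*(-4) - 2*(-6)) + (2*8 - 3*(-4)) + (3*(-8) - (-4)*8)
= 71
Area = |71|/2 = 35.5

35.5


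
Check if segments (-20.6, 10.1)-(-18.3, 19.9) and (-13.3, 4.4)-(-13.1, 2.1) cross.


Cross products: d1=-15.65, d2=-8.4, d3=-84.65, d4=-91.9
d1*d2 < 0 and d3*d4 < 0? no

No, they don't intersect


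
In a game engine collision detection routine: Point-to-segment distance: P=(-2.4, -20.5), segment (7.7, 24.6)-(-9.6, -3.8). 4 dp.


Project P onto AB: t = 1 (clamped to [0,1])
Closest point on segment: (-9.6, -3.8)
Distance: 18.186

18.186


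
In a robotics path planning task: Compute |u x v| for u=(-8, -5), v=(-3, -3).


|u x v| = |(-8)*(-3) - (-5)*(-3)|
= |24 - 15| = 9

9


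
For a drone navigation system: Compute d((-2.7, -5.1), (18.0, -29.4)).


dx=20.7, dy=-24.3
d^2 = 20.7^2 + (-24.3)^2 = 1018.98
d = sqrt(1018.98) = 31.9215

31.9215


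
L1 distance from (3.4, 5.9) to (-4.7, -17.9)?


|3.4-(-4.7)| + |5.9-(-17.9)| = 8.1 + 23.8 = 31.9

31.9


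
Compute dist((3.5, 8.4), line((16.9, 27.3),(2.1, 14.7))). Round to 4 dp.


|cross product| = 110.88
|line direction| = sqrt(377.8) = 19.4371
Distance = 110.88/sqrt(377.8) = 5.7046

5.7046


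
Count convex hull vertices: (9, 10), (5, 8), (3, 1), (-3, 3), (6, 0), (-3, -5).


Convex hull vertices (CCW): (-3, -5), (6, 0), (9, 10), (5, 8), (-3, 3)
Count = 5

5


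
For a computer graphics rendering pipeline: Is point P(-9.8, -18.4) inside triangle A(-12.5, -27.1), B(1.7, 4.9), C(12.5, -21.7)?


Cross products: AB x AP = 37.14, BC x BP = -557.54, CA x CP = -202.92
All same sign? no

No, outside


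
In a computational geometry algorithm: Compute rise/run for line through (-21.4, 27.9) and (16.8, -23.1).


slope = (y2-y1)/(x2-x1) = ((-23.1)-27.9)/(16.8-(-21.4)) = (-51)/38.2 = -1.3351

-1.3351


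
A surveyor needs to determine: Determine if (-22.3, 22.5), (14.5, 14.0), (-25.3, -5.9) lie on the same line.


Cross product: (14.5-(-22.3))*((-5.9)-22.5) - (14-22.5)*((-25.3)-(-22.3))
= -1070.62

No, not collinear


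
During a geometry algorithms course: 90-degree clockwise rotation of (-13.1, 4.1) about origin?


90° CW: (x,y) -> (y, -x)
(-13.1,4.1) -> (4.1, 13.1)

(4.1, 13.1)


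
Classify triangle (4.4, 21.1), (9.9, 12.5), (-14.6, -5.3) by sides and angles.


Side lengths squared: AB^2=104.21, BC^2=917.09, CA^2=1057.96
Sorted: [104.21, 917.09, 1057.96]
By sides: Scalene, By angles: Obtuse

Scalene, Obtuse


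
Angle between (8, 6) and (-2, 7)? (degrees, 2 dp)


u.v = 26, |u| = sqrt(100) = 10, |v| = sqrt(53) = 7.2801
cos(theta) = u.v/(|u||v|) = 26/sqrt(5300) = 0.357137
theta = acos(0.357137) = 69.08 degrees

69.08 degrees


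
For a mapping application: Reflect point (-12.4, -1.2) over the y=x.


Reflection over y=x: (x,y) -> (y,x)
(-12.4, -1.2) -> (-1.2, -12.4)

(-1.2, -12.4)


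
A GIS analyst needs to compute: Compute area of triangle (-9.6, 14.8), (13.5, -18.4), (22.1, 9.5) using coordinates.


Area = |x_A(y_B-y_C) + x_B(y_C-y_A) + x_C(y_A-y_B)|/2
= |267.84 + (-71.55) + 733.72|/2
= 930.01/2 = 465.005

465.005


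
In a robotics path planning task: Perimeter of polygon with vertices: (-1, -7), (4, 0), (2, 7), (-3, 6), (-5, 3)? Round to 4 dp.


Sides: (-1, -7)->(4, 0): sqrt(74) = 8.602325, (4, 0)->(2, 7): sqrt(53) = 7.28011, (2, 7)->(-3, 6): sqrt(26) = 5.09902, (-3, 6)->(-5, 3): sqrt(13) = 3.605551, (-5, 3)->(-1, -7): sqrt(116) = 10.77033
Sum = 35.357336
Perimeter = 35.3573

35.3573


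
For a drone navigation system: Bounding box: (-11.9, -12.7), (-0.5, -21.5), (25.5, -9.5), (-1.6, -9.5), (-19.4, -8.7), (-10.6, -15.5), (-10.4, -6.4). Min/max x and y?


x range: [-19.4, 25.5]
y range: [-21.5, -6.4]
Bounding box: (-19.4,-21.5) to (25.5,-6.4)

(-19.4,-21.5) to (25.5,-6.4)


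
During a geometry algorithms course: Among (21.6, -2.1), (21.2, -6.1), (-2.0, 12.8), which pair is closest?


d(P0,P1) = 4.02, d(P0,P2) = 27.91, d(P1,P2) = 29.9241
Closest: P0 and P1

Closest pair: (21.6, -2.1) and (21.2, -6.1), distance = 4.02


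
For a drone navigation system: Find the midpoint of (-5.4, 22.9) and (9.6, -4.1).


M = (((-5.4)+9.6)/2, (22.9+(-4.1))/2)
= (2.1, 9.4)

(2.1, 9.4)


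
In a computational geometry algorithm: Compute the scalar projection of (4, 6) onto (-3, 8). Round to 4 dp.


u.v = 36, |v| = sqrt(73) = 8.544
Scalar projection = u.v / |v| = 36 / sqrt(73) = 4.2135

4.2135


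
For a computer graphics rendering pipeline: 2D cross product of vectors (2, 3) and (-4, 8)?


u x v = u_x*v_y - u_y*v_x = 2*8 - 3*(-4)
= 16 - (-12) = 28

28


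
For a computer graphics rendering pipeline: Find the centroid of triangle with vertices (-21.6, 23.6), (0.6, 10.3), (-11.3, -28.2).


Centroid = ((x_A+x_B+x_C)/3, (y_A+y_B+y_C)/3)
= (((-21.6)+0.6+(-11.3))/3, (23.6+10.3+(-28.2))/3)
= (-10.7667, 1.9)

(-10.7667, 1.9)


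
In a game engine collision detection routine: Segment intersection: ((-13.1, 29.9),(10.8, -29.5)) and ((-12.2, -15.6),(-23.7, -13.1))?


Cross products: d1=-521, d2=102.35, d3=-1033.99, d4=-1657.34
d1*d2 < 0 and d3*d4 < 0? no

No, they don't intersect


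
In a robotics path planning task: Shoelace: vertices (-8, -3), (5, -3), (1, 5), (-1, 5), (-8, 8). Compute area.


Shoelace sum: ((-8)*(-3) - 5*(-3)) + (5*5 - 1*(-3)) + (1*5 - (-1)*5) + ((-1)*8 - (-8)*5) + ((-8)*(-3) - (-8)*8)
= 197
Area = |197|/2 = 98.5

98.5


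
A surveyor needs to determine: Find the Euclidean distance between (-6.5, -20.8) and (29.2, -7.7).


dx=35.7, dy=13.1
d^2 = 35.7^2 + 13.1^2 = 1446.1
d = sqrt(1446.1) = 38.0276

38.0276


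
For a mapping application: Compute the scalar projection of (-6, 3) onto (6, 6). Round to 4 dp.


u.v = -18, |v| = sqrt(72) = 8.4853
Scalar projection = u.v / |v| = -18 / sqrt(72) = -2.1213

-2.1213


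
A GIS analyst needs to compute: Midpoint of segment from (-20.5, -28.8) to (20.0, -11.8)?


M = (((-20.5)+20)/2, ((-28.8)+(-11.8))/2)
= (-0.25, -20.3)

(-0.25, -20.3)


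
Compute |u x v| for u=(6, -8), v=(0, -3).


|u x v| = |6*(-3) - (-8)*0|
= |(-18) - 0| = 18

18


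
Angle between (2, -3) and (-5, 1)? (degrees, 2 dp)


u.v = -13, |u| = sqrt(13) = 3.6056, |v| = sqrt(26) = 5.099
cos(theta) = u.v/(|u||v|) = -13/sqrt(338) = -0.707107
theta = acos(-0.707107) = 135 degrees

135 degrees


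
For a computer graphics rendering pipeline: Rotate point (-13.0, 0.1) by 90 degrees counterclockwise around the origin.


90° CCW: (x,y) -> (-y, x)
(-13,0.1) -> (-0.1, -13)

(-0.1, -13)


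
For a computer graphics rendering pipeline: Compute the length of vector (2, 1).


|u| = sqrt(2^2 + 1^2) = sqrt(5) = 2.2361

2.2361


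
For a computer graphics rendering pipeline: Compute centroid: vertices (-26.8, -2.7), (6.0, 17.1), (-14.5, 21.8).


Centroid = ((x_A+x_B+x_C)/3, (y_A+y_B+y_C)/3)
= (((-26.8)+6+(-14.5))/3, ((-2.7)+17.1+21.8)/3)
= (-11.7667, 12.0667)

(-11.7667, 12.0667)


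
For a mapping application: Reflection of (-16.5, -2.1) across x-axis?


Reflection over x-axis: (x,y) -> (x,-y)
(-16.5, -2.1) -> (-16.5, 2.1)

(-16.5, 2.1)


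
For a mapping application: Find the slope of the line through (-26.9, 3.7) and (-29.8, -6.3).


slope = (y2-y1)/(x2-x1) = ((-6.3)-3.7)/((-29.8)-(-26.9)) = (-10)/(-2.9) = 3.4483

3.4483


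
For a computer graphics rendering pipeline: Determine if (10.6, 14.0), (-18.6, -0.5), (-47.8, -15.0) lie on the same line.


Cross product: ((-18.6)-10.6)*((-15)-14) - ((-0.5)-14)*((-47.8)-10.6)
= 0

Yes, collinear


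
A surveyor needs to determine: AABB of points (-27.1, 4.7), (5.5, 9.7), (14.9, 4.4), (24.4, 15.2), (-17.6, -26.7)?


x range: [-27.1, 24.4]
y range: [-26.7, 15.2]
Bounding box: (-27.1,-26.7) to (24.4,15.2)

(-27.1,-26.7) to (24.4,15.2)
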